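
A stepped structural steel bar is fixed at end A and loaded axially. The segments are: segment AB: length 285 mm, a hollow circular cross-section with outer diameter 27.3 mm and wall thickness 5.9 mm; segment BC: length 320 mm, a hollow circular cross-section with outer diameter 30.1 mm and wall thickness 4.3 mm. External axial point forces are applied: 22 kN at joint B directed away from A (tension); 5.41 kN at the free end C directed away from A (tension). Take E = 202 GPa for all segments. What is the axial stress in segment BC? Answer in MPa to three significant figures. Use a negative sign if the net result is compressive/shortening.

15.5 MPa

Internal axial forces (sectioning from the free end, tension +): N_BC = 5.41 kN, N_AB = 27.41 kN.
A_BC = 348.5 mm².
σ_BC = N_BC/A_BC = 5410/348.5 = 15.52 MPa.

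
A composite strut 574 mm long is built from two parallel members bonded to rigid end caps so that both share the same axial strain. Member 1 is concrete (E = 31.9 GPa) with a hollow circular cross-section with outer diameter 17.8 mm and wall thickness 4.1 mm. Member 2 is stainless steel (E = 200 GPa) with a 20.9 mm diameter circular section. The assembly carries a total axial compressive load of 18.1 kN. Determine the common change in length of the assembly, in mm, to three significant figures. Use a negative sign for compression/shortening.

-0.140 mm

A_1 = 176.5 mm².
A_2 = 343.1 mm².
Equal strain + equilibrium ⇒ each member carries load in proportion to AE: A₁E₁ = 5629000 N, A₂E₂ = 68610000 N, ΣAE = 74240000 N.
δ = PL/ΣAE = -18100·574/74240000 = -0.1399 mm.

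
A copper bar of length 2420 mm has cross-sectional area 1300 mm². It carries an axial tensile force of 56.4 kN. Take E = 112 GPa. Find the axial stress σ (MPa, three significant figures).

σ = N/A = 56400/1300 = 43.38 MPa.

43.4 MPa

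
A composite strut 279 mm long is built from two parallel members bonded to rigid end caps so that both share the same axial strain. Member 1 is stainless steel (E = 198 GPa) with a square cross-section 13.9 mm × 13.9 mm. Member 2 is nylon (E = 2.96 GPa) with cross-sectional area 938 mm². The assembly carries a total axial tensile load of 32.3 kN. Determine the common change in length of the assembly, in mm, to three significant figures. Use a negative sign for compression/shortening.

0.220 mm

A_1 = 193.2 mm².
Equal strain + equilibrium ⇒ each member carries load in proportion to AE: A₁E₁ = 38260000 N, A₂E₂ = 2776000 N, ΣAE = 41030000 N.
δ = PL/ΣAE = 32300·279/41030000 = 0.2196 mm.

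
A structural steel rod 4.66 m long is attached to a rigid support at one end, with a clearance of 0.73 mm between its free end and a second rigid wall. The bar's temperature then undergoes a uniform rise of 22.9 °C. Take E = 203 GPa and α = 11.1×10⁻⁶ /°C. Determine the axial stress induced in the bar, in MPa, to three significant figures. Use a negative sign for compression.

Free thermal expansion αLΔT = 11.1e-6 · 4660 · 22.9 = 1.185 mm.
The walls engage after the gap closes; constrained expansion = 1.185 − 0.73 = 0.4545 mm.
The walls impose strain ε = −(0.4545)/4660 = -9.7538e-05; σ = Eε = 203000 · -9.7538e-05 = -19.8 MPa.

-19.8 MPa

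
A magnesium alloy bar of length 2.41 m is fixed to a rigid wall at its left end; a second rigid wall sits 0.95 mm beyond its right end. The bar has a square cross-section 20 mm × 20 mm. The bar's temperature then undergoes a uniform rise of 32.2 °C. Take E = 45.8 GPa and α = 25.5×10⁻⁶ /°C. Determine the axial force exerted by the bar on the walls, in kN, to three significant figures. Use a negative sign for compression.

Free thermal expansion αLΔT = 25.5e-6 · 2410 · 32.2 = 1.979 mm.
The walls engage after the gap closes; constrained expansion = 1.979 − 0.95 = 1.029 mm.
The walls impose strain ε = −(1.029)/2410 = -4.2691e-04; σ = Eε = 45800 · -4.2691e-04 = -19.55 MPa.
Wall reaction R = σ·A = -19.55·400 = -7821 N = -7.821 kN.

-7.82 kN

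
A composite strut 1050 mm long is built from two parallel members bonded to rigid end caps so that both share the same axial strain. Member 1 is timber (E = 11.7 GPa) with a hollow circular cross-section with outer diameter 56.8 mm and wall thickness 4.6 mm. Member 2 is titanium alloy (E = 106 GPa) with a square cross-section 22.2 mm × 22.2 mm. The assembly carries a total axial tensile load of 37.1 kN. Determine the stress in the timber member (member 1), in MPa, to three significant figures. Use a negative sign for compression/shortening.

A_1 = 754.4 mm².
A_2 = 492.8 mm².
Equal strain + equilibrium ⇒ each member carries load in proportion to AE: A₁E₁ = 8826000 N, A₂E₂ = 52240000 N, ΣAE = 61070000 N.
σ₁ = P·E₁/ΣAE = 37100·11700/61070000 = 7.108 MPa.

7.11 MPa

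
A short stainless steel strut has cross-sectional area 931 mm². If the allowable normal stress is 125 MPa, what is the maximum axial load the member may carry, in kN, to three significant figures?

116 kN

P_max = σ_allow · A = 125 · 931 = 116400 N = 116.4 kN.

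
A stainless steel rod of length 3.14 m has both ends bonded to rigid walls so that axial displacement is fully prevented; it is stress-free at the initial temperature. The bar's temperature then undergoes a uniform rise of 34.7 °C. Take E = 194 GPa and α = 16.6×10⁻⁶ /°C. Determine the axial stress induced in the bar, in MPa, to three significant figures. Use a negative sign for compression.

-112 MPa

Free thermal expansion αLΔT = 16.6e-6 · 3140 · 34.7 = 1.809 mm.
The walls impose strain ε = −(1.809)/3140 = -5.7602e-04; σ = Eε = 194000 · -5.7602e-04 = -111.7 MPa.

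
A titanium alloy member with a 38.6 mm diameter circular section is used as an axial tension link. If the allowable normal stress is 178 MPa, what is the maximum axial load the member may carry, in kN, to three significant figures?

208 kN

A = 1170 mm².
P_max = σ_allow · A = 178 · 1170 = 208300 N = 208.3 kN.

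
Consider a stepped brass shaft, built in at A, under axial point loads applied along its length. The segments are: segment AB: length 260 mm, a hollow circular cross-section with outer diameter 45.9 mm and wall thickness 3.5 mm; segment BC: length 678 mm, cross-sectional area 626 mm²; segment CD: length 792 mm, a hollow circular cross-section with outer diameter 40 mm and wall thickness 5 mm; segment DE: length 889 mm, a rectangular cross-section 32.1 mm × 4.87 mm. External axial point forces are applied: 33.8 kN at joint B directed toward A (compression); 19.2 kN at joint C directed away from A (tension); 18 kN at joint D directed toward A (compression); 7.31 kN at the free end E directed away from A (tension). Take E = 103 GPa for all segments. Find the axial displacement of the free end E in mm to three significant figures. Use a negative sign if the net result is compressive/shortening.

0.207 mm

Internal axial forces (sectioning from the free end, tension +): N_DE = 7.31 kN, N_CD = -10.69 kN, N_BC = 8.51 kN, N_AB = -25.29 kN.
A_AB = 466.2 mm².
A_CD = 549.8 mm².
A_DE = 156.3 mm².
δ_AB = -25290·260/(466.2·103000) = -0.1369 mm
δ_BC = 8510·678/(626·103000) = 0.08948 mm
δ_CD = -10690·792/(549.8·103000) = -0.1495 mm
δ_DE = 7310·889/(156.3·103000) = 0.4036 mm
δ = Σδ_i = 0.2066 mm.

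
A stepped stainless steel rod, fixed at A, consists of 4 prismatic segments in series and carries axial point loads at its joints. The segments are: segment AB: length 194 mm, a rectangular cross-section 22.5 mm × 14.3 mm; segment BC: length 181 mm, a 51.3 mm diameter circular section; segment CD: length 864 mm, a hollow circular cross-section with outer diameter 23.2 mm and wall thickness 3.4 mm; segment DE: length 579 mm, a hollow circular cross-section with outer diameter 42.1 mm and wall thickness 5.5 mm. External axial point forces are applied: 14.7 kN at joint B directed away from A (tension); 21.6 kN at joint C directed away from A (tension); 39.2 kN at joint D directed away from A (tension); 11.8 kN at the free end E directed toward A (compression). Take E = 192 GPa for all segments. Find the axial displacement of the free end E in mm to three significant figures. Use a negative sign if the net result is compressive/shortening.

0.749 mm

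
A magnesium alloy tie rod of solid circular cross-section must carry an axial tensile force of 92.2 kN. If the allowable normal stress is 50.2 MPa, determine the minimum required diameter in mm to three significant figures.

Required area A ≥ P/σ_allow = 92200/50.2 = 1837 mm².
For a solid circular section, d ≥ √(4A/π) = 48.36 mm.

48.4 mm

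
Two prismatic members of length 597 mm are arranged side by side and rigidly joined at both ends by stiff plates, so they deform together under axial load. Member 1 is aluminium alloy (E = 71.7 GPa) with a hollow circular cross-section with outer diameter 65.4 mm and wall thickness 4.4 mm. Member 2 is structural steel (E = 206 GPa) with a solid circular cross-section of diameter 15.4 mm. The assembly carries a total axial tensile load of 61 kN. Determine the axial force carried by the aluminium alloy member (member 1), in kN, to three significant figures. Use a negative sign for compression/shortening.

A_1 = 843.2 mm².
A_2 = 186.3 mm².
Equal strain + equilibrium ⇒ each member carries load in proportion to AE: A₁E₁ = 60460000 N, A₂E₂ = 38370000 N, ΣAE = 98830000 N.
F₁ = P·A₁E₁/ΣAE = 61000·60460000/98830000 = 37320 N.

37.3 kN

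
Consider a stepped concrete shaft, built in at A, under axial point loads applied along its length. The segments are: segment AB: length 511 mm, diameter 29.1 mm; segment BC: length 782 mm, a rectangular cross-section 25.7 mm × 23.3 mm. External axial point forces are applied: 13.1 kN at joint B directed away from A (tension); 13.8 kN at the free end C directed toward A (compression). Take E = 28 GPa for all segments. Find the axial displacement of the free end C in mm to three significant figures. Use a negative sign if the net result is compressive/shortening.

Internal axial forces (sectioning from the free end, tension +): N_BC = -13.8 kN, N_AB = -0.7 kN.
A_AB = 665.1 mm².
A_BC = 598.8 mm².
δ_AB = -700·511/(665.1·28000) = -0.01921 mm
δ_BC = -13800·782/(598.8·28000) = -0.6436 mm
δ = Σδ_i = -0.6628 mm.

-0.663 mm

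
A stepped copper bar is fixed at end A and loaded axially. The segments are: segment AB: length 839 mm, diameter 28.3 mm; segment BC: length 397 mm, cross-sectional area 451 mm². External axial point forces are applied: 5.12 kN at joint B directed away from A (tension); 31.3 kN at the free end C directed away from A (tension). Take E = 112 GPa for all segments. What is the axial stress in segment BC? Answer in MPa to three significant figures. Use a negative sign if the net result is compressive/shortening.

69.4 MPa

Internal axial forces (sectioning from the free end, tension +): N_BC = 31.3 kN, N_AB = 36.42 kN.
σ_BC = N_BC/A_BC = 31300/451 = 69.4 MPa.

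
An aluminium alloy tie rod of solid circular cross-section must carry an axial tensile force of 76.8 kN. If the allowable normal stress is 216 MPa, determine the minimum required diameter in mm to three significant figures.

Required area A ≥ P/σ_allow = 76800/216 = 355.6 mm².
For a solid circular section, d ≥ √(4A/π) = 21.28 mm.

21.3 mm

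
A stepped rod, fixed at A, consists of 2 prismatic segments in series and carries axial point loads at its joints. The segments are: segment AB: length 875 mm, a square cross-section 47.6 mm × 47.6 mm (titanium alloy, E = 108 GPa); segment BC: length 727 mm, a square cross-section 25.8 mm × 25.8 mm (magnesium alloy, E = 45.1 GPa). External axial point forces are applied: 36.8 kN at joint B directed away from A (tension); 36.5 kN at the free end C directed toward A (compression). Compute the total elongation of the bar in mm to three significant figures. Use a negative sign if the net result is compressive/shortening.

Internal axial forces (sectioning from the free end, tension +): N_BC = -36.5 kN, N_AB = 0.3 kN.
A_AB = 2266 mm².
A_BC = 665.6 mm².
δ_AB = 300·875/(2266·108000) = 0.001073 mm
δ_BC = -36500·727/(665.6·45100) = -0.8839 mm
δ = Σδ_i = -0.8828 mm.

-0.883 mm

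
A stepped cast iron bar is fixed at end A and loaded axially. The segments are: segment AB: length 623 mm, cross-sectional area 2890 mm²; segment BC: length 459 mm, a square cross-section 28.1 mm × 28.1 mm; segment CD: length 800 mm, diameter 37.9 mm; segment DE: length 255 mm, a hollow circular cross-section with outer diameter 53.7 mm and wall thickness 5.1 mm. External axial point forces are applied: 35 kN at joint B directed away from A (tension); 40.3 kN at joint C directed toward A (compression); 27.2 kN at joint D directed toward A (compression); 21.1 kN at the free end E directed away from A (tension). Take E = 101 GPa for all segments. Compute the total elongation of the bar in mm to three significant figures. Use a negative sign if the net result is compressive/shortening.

Internal axial forces (sectioning from the free end, tension +): N_DE = 21.1 kN, N_CD = -6.1 kN, N_BC = -46.4 kN, N_AB = -11.4 kN.
A_BC = 789.6 mm².
A_CD = 1128 mm².
A_DE = 778.7 mm².
δ_AB = -11400·623/(2890·101000) = -0.02433 mm
δ_BC = -46400·459/(789.6·101000) = -0.2671 mm
δ_CD = -6100·800/(1128·101000) = -0.04283 mm
δ_DE = 21100·255/(778.7·101000) = 0.06841 mm
δ = Σδ_i = -0.2658 mm.

-0.266 mm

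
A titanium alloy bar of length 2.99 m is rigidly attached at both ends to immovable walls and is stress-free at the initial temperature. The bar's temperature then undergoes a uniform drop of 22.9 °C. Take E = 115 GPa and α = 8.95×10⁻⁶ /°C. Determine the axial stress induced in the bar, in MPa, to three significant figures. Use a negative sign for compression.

23.6 MPa

Free thermal expansion αLΔT = 8.95e-6 · 2990 · -22.9 = -0.6128 mm.
The walls impose strain ε = −(-0.6128)/2990 = 2.0495e-04; σ = Eε = 115000 · 2.0495e-04 = 23.57 MPa.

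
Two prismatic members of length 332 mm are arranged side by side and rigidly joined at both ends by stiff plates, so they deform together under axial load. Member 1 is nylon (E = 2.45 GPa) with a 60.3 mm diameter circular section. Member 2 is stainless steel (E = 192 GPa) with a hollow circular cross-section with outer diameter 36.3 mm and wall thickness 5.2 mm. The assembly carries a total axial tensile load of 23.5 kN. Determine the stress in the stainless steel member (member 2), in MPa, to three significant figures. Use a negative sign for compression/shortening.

43.2 MPa

A_1 = 2856 mm².
A_2 = 508.1 mm².
Equal strain + equilibrium ⇒ each member carries load in proportion to AE: A₁E₁ = 6997000 N, A₂E₂ = 97550000 N, ΣAE = 104500000 N.
σ₂ = P·E₂/ΣAE = 23500·192000/104500000 = 43.16 MPa.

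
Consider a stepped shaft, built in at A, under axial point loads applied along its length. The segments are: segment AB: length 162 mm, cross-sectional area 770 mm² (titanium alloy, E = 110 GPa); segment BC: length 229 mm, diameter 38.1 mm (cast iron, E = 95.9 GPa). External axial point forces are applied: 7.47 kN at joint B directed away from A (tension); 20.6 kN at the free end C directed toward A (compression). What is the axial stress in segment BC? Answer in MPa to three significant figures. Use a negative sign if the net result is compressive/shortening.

-18.1 MPa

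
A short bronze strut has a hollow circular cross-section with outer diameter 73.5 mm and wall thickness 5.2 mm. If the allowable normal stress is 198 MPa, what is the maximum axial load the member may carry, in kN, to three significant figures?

221 kN

A = 1116 mm².
P_max = σ_allow · A = 198 · 1116 = 220900 N = 220.9 kN.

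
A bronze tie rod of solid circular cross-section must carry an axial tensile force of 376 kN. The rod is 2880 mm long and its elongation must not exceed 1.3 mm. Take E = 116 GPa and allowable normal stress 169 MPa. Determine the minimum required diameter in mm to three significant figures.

95.6 mm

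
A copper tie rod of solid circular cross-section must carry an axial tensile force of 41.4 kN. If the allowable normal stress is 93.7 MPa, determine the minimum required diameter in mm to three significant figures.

Required area A ≥ P/σ_allow = 41400/93.7 = 441.8 mm².
For a solid circular section, d ≥ √(4A/π) = 23.72 mm.

23.7 mm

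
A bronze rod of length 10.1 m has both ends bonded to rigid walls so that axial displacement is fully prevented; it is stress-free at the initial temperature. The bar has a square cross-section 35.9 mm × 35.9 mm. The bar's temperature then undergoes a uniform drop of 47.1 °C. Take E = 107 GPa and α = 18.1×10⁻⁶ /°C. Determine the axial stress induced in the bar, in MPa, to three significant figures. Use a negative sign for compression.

Free thermal expansion αLΔT = 18.1e-6 · 10100 · -47.1 = -8.61 mm.
The walls impose strain ε = −(-8.61)/10100 = 8.5251e-04; σ = Eε = 107000 · 8.5251e-04 = 91.22 MPa.

91.2 MPa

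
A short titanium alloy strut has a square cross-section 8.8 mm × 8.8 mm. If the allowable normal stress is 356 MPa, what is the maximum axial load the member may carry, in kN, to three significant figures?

A = 77.44 mm².
P_max = σ_allow · A = 356 · 77.44 = 27570 N = 27.57 kN.

27.6 kN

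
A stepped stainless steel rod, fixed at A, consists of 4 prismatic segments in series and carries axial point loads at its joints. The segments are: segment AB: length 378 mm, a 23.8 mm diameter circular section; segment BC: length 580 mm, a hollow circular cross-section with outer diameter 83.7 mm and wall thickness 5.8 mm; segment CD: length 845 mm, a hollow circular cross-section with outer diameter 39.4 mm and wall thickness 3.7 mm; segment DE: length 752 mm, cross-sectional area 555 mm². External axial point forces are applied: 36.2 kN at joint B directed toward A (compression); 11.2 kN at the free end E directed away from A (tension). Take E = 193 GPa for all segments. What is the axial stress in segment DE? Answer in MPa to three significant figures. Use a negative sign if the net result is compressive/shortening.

20.2 MPa

Internal axial forces (sectioning from the free end, tension +): N_DE = 11.2 kN, N_CD = 11.2 kN, N_BC = 11.2 kN, N_AB = -25 kN.
σ_DE = N_DE/A_DE = 11200/555 = 20.18 MPa.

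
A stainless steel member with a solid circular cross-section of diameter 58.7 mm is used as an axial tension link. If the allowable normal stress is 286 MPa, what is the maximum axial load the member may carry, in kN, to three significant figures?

774 kN

A = 2706 mm².
P_max = σ_allow · A = 286 · 2706 = 774000 N = 774 kN.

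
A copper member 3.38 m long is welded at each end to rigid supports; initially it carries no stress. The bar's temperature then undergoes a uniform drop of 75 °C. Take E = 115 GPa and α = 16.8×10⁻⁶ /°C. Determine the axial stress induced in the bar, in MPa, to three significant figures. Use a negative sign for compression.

145 MPa

Free thermal expansion αLΔT = 16.8e-6 · 3380 · -75 = -4.259 mm.
The walls impose strain ε = −(-4.259)/3380 = 1.2600e-03; σ = Eε = 115000 · 1.2600e-03 = 144.9 MPa.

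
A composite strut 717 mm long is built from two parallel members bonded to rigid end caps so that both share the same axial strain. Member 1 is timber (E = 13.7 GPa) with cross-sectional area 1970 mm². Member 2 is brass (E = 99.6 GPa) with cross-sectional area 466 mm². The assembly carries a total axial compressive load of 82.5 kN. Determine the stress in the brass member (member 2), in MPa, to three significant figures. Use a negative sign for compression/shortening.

-112 MPa

Equal strain + equilibrium ⇒ each member carries load in proportion to AE: A₁E₁ = 26990000 N, A₂E₂ = 46410000 N, ΣAE = 73400000 N.
σ₂ = P·E₂/ΣAE = -82500·99600/73400000 = -111.9 MPa.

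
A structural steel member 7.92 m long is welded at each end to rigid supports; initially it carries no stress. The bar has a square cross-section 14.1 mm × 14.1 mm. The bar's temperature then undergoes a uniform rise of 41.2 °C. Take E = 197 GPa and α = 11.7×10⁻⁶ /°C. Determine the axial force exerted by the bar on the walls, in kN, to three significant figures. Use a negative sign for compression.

-18.9 kN

Free thermal expansion αLΔT = 11.7e-6 · 7920 · 41.2 = 3.818 mm.
The walls impose strain ε = −(3.818)/7920 = -4.8204e-04; σ = Eε = 197000 · -4.8204e-04 = -94.96 MPa.
Wall reaction R = σ·A = -94.96·198.8 = -18880 N = -18.88 kN.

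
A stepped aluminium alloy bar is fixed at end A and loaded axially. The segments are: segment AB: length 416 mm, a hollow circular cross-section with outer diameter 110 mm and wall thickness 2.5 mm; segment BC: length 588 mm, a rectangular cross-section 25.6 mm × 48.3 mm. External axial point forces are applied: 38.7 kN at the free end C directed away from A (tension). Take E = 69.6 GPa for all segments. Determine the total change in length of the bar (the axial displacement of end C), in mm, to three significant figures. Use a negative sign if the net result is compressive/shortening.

0.538 mm

Internal axial forces (sectioning from the free end, tension +): N_BC = 38.7 kN, N_AB = 38.7 kN.
A_AB = 844.3 mm².
A_BC = 1236 mm².
δ_AB = 38700·416/(844.3·69600) = 0.274 mm
δ_BC = 38700·588/(1236·69600) = 0.2644 mm
δ = Σδ_i = 0.5384 mm.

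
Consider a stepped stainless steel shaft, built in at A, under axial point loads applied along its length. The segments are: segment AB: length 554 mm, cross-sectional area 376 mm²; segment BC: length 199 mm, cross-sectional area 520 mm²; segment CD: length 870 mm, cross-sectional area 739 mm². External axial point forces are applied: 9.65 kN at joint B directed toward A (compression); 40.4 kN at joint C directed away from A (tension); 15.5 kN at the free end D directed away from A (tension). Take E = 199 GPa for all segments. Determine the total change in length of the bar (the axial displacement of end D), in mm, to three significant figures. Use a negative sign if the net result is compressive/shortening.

Internal axial forces (sectioning from the free end, tension +): N_CD = 15.5 kN, N_BC = 55.9 kN, N_AB = 46.25 kN.
δ_AB = 46250·554/(376·199000) = 0.3424 mm
δ_BC = 55900·199/(520·199000) = 0.1075 mm
δ_CD = 15500·870/(739·199000) = 0.0917 mm
δ = Σδ_i = 0.5416 mm.

0.542 mm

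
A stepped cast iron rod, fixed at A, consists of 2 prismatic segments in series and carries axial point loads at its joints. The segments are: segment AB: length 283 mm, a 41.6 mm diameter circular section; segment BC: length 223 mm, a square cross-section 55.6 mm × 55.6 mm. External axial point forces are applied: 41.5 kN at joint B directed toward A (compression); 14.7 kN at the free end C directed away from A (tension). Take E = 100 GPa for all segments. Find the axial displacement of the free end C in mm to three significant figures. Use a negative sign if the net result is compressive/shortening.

Internal axial forces (sectioning from the free end, tension +): N_BC = 14.7 kN, N_AB = -26.8 kN.
A_AB = 1359 mm².
A_BC = 3091 mm².
δ_AB = -26800·283/(1359·100000) = -0.0558 mm
δ_BC = 14700·223/(3091·100000) = 0.0106 mm
δ = Σδ_i = -0.0452 mm.

-0.0452 mm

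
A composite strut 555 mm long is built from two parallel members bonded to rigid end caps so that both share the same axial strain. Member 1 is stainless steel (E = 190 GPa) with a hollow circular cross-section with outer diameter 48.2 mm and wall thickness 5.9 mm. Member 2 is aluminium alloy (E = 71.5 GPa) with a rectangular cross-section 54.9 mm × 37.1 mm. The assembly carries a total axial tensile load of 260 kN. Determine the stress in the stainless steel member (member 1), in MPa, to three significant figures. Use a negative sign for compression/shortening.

A_1 = 784 mm².
A_2 = 2037 mm².
Equal strain + equilibrium ⇒ each member carries load in proportion to AE: A₁E₁ = 149000000 N, A₂E₂ = 145600000 N, ΣAE = 294600000 N.
σ₁ = P·E₁/ΣAE = 260000·190000/294600000 = 167.7 MPa.

168 MPa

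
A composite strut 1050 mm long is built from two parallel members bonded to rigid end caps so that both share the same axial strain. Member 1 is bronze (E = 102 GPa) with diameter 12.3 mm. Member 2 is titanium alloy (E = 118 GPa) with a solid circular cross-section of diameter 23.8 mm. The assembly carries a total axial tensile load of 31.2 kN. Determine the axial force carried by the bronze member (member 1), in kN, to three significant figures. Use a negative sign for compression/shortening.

A_1 = 118.8 mm².
A_2 = 444.9 mm².
Equal strain + equilibrium ⇒ each member carries load in proportion to AE: A₁E₁ = 12120000 N, A₂E₂ = 52500000 N, ΣAE = 64620000 N.
F₁ = P·A₁E₁/ΣAE = 31200·12120000/64620000 = 5852 N.

5.85 kN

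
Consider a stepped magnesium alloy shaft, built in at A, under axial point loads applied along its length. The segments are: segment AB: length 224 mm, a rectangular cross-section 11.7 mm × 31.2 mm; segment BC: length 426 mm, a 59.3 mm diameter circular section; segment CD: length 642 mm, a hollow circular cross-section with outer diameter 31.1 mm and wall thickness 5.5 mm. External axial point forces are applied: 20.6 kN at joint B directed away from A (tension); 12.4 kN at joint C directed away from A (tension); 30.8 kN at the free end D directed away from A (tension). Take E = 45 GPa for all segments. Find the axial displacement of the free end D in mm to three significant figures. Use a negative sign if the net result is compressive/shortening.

2.01 mm

Internal axial forces (sectioning from the free end, tension +): N_CD = 30.8 kN, N_BC = 43.2 kN, N_AB = 63.8 kN.
A_AB = 365 mm².
A_BC = 2762 mm².
A_CD = 442.3 mm².
δ_AB = 63800·224/(365·45000) = 0.87 mm
δ_BC = 43200·426/(2762·45000) = 0.1481 mm
δ_CD = 30800·642/(442.3·45000) = 0.9934 mm
δ = Σδ_i = 2.011 mm.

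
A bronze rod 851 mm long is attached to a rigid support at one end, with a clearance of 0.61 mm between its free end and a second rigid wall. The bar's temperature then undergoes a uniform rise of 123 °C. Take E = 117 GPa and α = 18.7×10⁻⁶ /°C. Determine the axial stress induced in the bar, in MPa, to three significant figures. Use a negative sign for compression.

Free thermal expansion αLΔT = 18.7e-6 · 851 · 123 = 1.957 mm.
The walls engage after the gap closes; constrained expansion = 1.957 − 0.61 = 1.347 mm.
The walls impose strain ε = −(1.347)/851 = -1.5833e-03; σ = Eε = 117000 · -1.5833e-03 = -185.2 MPa.

-185 MPa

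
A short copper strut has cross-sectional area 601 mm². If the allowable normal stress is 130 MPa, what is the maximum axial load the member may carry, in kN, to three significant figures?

78.1 kN

P_max = σ_allow · A = 130 · 601 = 78130 N = 78.13 kN.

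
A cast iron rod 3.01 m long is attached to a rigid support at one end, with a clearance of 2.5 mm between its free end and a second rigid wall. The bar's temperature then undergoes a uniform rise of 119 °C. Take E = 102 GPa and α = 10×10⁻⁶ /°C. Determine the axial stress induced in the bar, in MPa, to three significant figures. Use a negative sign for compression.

Free thermal expansion αLΔT = 10e-6 · 3010 · 119 = 3.582 mm.
The walls engage after the gap closes; constrained expansion = 3.582 − 2.5 = 1.082 mm.
The walls impose strain ε = −(1.082)/3010 = -3.5944e-04; σ = Eε = 102000 · -3.5944e-04 = -36.66 MPa.

-36.7 MPa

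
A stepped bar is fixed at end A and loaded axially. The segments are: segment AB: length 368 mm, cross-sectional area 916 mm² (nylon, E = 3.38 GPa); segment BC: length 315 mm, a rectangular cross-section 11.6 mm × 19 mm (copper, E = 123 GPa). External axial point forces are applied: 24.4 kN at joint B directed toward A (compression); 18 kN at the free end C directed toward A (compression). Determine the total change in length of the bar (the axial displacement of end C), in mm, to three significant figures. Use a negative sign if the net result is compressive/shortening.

-5.25 mm

Internal axial forces (sectioning from the free end, tension +): N_BC = -18 kN, N_AB = -42.4 kN.
A_BC = 220.4 mm².
δ_AB = -42400·368/(916·3380) = -5.04 mm
δ_BC = -18000·315/(220.4·123000) = -0.2092 mm
δ = Σδ_i = -5.249 mm.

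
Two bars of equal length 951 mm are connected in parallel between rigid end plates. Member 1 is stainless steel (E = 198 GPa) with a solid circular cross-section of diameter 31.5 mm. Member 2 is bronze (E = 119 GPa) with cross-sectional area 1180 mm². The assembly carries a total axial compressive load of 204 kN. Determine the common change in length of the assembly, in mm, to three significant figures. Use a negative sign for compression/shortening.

A_1 = 779.3 mm².
Equal strain + equilibrium ⇒ each member carries load in proportion to AE: A₁E₁ = 154300000 N, A₂E₂ = 140400000 N, ΣAE = 294700000 N.
δ = PL/ΣAE = -204000·951/294700000 = -0.6583 mm.

-0.658 mm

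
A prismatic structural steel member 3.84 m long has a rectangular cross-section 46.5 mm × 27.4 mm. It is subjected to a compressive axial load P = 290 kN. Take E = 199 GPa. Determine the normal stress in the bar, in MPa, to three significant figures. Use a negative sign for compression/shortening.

A = 1274 mm².
σ = N/A = -290000/1274 = -227.6 MPa.

-228 MPa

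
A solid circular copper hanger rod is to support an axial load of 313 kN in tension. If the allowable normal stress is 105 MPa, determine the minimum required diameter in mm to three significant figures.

Required area A ≥ P/σ_allow = 313000/105 = 2981 mm².
For a solid circular section, d ≥ √(4A/π) = 61.61 mm.

61.6 mm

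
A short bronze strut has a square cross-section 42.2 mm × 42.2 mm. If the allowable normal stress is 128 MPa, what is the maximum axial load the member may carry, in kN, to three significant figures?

A = 1781 mm².
P_max = σ_allow · A = 128 · 1781 = 227900 N = 227.9 kN.

228 kN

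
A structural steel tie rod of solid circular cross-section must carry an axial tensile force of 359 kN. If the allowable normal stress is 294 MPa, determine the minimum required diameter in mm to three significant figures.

39.4 mm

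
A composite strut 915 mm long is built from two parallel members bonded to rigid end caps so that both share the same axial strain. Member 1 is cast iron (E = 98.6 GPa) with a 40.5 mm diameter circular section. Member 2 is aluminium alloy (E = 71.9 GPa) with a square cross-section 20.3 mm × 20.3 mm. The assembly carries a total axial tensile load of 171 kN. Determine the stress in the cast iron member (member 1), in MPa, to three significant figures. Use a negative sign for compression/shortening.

A_1 = 1288 mm².
A_2 = 412.1 mm².
Equal strain + equilibrium ⇒ each member carries load in proportion to AE: A₁E₁ = 127000000 N, A₂E₂ = 29630000 N, ΣAE = 156700000 N.
σ₁ = P·E₁/ΣAE = 171000·98600/156700000 = 107.6 MPa.

108 MPa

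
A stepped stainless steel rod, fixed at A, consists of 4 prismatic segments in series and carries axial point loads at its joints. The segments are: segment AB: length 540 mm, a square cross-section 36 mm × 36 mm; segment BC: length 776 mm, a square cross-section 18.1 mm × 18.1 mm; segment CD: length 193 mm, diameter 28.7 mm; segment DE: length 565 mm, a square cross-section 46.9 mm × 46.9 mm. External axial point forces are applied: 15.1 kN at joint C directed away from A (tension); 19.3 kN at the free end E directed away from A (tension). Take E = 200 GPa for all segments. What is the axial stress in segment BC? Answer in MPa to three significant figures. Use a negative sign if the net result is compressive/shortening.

Internal axial forces (sectioning from the free end, tension +): N_DE = 19.3 kN, N_CD = 19.3 kN, N_BC = 34.4 kN, N_AB = 34.4 kN.
A_BC = 327.6 mm².
σ_BC = N_BC/A_BC = 34400/327.6 = 105 MPa.

105 MPa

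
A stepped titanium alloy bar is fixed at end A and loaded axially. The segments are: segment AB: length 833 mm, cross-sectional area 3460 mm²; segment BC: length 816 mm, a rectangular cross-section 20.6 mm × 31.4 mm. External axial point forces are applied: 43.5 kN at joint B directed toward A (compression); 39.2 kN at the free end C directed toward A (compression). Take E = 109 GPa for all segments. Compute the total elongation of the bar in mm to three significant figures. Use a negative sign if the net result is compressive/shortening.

-0.636 mm

Internal axial forces (sectioning from the free end, tension +): N_BC = -39.2 kN, N_AB = -82.7 kN.
A_BC = 646.8 mm².
δ_AB = -82700·833/(3460·109000) = -0.1827 mm
δ_BC = -39200·816/(646.8·109000) = -0.4537 mm
δ = Σδ_i = -0.6363 mm.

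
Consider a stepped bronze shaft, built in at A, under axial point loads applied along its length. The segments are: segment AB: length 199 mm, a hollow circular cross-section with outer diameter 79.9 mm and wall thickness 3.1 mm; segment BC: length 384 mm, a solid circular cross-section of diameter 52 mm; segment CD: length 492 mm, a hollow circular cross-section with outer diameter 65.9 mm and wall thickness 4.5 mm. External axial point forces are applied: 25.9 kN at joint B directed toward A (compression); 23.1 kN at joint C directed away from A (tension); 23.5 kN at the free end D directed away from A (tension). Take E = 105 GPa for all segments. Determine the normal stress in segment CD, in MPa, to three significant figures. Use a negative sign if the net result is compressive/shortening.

27.1 MPa

Internal axial forces (sectioning from the free end, tension +): N_CD = 23.5 kN, N_BC = 46.6 kN, N_AB = 20.7 kN.
A_CD = 868 mm².
σ_CD = N_CD/A_CD = 23500/868 = 27.07 MPa.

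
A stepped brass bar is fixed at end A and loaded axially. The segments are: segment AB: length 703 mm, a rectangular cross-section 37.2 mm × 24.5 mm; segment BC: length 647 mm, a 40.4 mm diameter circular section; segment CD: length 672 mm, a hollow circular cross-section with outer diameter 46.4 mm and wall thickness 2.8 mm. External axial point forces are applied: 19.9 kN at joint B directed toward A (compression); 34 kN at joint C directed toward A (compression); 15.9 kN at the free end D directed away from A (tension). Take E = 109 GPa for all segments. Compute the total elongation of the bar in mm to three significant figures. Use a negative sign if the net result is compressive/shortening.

-0.0971 mm

Internal axial forces (sectioning from the free end, tension +): N_CD = 15.9 kN, N_BC = -18.1 kN, N_AB = -38 kN.
A_AB = 911.4 mm².
A_BC = 1282 mm².
A_CD = 383.5 mm².
δ_AB = -38000·703/(911.4·109000) = -0.2689 mm
δ_BC = -18100·647/(1282·109000) = -0.08381 mm
δ_CD = 15900·672/(383.5·109000) = 0.2556 mm
δ = Σδ_i = -0.09713 mm.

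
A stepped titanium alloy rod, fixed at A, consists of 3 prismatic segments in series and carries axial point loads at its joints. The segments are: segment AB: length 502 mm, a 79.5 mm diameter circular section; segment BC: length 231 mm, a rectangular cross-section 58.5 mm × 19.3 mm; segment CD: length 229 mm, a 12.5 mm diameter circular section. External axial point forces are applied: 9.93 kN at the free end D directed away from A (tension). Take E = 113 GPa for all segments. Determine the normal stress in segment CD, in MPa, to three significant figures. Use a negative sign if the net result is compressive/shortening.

Internal axial forces (sectioning from the free end, tension +): N_CD = 9.93 kN, N_BC = 9.93 kN, N_AB = 9.93 kN.
A_CD = 122.7 mm².
σ_CD = N_CD/A_CD = 9930/122.7 = 80.92 MPa.

80.9 MPa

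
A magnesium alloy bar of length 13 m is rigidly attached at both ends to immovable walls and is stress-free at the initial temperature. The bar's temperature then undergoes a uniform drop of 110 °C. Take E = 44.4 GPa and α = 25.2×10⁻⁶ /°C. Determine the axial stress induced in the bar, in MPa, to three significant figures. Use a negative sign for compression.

Free thermal expansion αLΔT = 25.2e-6 · 13000 · -110 = -36.04 mm.
The walls impose strain ε = −(-36.04)/13000 = 2.7720e-03; σ = Eε = 44400 · 2.7720e-03 = 123.1 MPa.

123 MPa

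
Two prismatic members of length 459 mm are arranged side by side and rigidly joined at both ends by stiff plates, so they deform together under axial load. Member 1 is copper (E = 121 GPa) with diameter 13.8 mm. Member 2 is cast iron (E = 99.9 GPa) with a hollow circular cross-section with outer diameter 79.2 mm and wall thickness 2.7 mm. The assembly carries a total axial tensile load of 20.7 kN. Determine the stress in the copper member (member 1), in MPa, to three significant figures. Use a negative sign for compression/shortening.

30.2 MPa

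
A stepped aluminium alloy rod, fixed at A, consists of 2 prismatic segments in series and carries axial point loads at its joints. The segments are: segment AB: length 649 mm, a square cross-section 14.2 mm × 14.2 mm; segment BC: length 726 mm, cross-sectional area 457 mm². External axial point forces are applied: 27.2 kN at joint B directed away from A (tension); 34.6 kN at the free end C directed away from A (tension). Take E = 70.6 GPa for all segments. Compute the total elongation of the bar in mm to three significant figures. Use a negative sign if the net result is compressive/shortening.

Internal axial forces (sectioning from the free end, tension +): N_BC = 34.6 kN, N_AB = 61.8 kN.
A_AB = 201.6 mm².
δ_AB = 61800·649/(201.6·70600) = 2.817 mm
δ_BC = 34600·726/(457·70600) = 0.7786 mm
δ = Σδ_i = 3.596 mm.

3.60 mm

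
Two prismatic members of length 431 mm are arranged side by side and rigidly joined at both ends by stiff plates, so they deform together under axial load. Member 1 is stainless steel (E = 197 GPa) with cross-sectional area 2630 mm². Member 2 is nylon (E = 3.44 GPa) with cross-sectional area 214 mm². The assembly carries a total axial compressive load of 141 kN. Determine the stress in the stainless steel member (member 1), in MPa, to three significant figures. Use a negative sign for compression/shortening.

-53.5 MPa

Equal strain + equilibrium ⇒ each member carries load in proportion to AE: A₁E₁ = 518100000 N, A₂E₂ = 736200 N, ΣAE = 518800000 N.
σ₁ = P·E₁/ΣAE = -141000·197000/518800000 = -53.54 MPa.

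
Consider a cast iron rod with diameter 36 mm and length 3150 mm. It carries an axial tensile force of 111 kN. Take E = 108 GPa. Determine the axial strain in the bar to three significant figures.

0.00101

A = 1018 mm².
σ = N/A = 109.1 MPa; ε = σ/E = 109.1/108000 = 1.010e-03.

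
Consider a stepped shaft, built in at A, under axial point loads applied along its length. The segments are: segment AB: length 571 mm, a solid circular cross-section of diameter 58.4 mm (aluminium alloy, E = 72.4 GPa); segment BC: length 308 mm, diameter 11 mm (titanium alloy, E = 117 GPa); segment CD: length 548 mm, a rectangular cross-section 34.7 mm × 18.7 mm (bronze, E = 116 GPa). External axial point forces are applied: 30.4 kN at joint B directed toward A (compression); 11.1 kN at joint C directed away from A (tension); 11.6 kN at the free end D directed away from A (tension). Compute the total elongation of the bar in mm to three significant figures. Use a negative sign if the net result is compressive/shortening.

Internal axial forces (sectioning from the free end, tension +): N_CD = 11.6 kN, N_BC = 22.7 kN, N_AB = -7.7 kN.
A_AB = 2679 mm².
A_BC = 95.03 mm².
A_CD = 648.9 mm².
δ_AB = -7700·571/(2679·72400) = -0.02267 mm
δ_BC = 22700·308/(95.03·117000) = 0.6288 mm
δ_CD = 11600·548/(648.9·116000) = 0.08445 mm
δ = Σδ_i = 0.6906 mm.

0.691 mm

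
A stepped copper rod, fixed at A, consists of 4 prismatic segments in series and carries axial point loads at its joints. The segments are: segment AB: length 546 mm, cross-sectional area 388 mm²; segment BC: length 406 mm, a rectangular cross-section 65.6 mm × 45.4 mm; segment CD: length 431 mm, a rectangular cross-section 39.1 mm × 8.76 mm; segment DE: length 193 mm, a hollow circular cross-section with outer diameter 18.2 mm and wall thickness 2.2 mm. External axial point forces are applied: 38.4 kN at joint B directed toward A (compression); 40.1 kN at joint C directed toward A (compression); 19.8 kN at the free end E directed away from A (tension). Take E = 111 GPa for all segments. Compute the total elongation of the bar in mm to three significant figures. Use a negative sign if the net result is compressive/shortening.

-0.233 mm

Internal axial forces (sectioning from the free end, tension +): N_DE = 19.8 kN, N_CD = 19.8 kN, N_BC = -20.3 kN, N_AB = -58.7 kN.
A_BC = 2978 mm².
A_CD = 342.5 mm².
A_DE = 110.6 mm².
δ_AB = -58700·546/(388·111000) = -0.7442 mm
δ_BC = -20300·406/(2978·111000) = -0.02493 mm
δ_CD = 19800·431/(342.5·111000) = 0.2245 mm
δ_DE = 19800·193/(110.6·111000) = 0.3113 mm
δ = Σδ_i = -0.2333 mm.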